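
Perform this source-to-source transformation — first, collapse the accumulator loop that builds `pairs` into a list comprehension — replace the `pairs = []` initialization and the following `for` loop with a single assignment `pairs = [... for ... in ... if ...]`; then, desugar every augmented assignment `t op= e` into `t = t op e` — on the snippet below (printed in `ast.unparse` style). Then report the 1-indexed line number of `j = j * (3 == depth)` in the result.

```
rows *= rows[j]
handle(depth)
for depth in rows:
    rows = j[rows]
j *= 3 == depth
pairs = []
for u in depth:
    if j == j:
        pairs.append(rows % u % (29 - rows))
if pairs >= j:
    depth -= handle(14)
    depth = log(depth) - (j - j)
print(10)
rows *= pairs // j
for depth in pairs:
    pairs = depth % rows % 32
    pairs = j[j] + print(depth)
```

5

Transformed code:
rows = rows * rows[j]
handle(depth)
for depth in rows:
    rows = j[rows]
j = j * (3 == depth)
pairs = [rows % u % (29 - rows) for u in depth if j == j]
if pairs >= j:
    depth = depth - handle(14)
    depth = log(depth) - (j - j)
print(10)
rows = rows * (pairs // j)
for depth in pairs:
    pairs = depth % rows % 32
    pairs = j[j] + print(depth)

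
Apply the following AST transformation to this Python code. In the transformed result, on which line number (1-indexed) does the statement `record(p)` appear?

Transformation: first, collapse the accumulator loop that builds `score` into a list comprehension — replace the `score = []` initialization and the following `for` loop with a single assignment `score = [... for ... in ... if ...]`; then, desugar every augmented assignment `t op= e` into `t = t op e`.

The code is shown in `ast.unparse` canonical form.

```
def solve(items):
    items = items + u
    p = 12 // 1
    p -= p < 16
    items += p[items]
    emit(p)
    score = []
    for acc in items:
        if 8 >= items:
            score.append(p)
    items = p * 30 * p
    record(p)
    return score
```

Transformed code:
def solve(items):
    items = items + u
    p = 12 // 1
    p = p - (p < 16)
    items = items + p[items]
    emit(p)
    score = [p for acc in items if 8 >= items]
    items = p * 30 * p
    record(p)
    return score

9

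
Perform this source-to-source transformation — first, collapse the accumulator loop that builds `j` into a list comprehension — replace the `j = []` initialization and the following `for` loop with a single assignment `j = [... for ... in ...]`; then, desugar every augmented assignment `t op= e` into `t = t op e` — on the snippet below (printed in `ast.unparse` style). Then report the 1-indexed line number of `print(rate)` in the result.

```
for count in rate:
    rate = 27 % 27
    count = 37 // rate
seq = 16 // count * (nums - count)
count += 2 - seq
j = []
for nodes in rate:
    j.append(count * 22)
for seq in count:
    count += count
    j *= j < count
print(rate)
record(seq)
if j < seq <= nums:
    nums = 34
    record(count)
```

10

Transformed code:
for count in rate:
    rate = 27 % 27
    count = 37 // rate
seq = 16 // count * (nums - count)
count = count + (2 - seq)
j = [count * 22 for nodes in rate]
for seq in count:
    count = count + count
    j = j * (j < count)
print(rate)
record(seq)
if j < seq <= nums:
    nums = 34
    record(count)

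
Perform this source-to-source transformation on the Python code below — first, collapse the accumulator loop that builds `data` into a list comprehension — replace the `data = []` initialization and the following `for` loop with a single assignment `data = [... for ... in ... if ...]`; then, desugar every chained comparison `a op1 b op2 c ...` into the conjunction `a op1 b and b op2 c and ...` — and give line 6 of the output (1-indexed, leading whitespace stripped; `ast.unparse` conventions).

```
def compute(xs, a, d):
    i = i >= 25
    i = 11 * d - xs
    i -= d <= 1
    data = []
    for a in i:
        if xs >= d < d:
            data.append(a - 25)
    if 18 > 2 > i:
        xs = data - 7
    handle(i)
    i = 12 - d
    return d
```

if 18 > 2 and 2 > i:

Transformed code:
def compute(xs, a, d):
    i = i >= 25
    i = 11 * d - xs
    i -= d <= 1
    data = [a - 25 for a in i if xs >= d and d < d]
    if 18 > 2 and 2 > i:
        xs = data - 7
    handle(i)
    i = 12 - d
    return d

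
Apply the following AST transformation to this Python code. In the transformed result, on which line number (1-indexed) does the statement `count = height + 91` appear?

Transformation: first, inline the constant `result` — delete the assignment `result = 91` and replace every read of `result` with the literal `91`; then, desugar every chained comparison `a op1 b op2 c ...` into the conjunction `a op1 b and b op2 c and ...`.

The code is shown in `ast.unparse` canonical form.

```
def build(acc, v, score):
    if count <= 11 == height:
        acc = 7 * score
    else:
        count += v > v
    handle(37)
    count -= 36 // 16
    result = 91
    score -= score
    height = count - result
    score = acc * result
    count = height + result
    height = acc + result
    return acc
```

Transformed code:
def build(acc, v, score):
    if count <= 11 and 11 == height:
        acc = 7 * score
    else:
        count += v > v
    handle(37)
    count -= 36 // 16
    score -= score
    height = count - 91
    score = acc * 91
    count = height + 91
    height = acc + 91
    return acc

11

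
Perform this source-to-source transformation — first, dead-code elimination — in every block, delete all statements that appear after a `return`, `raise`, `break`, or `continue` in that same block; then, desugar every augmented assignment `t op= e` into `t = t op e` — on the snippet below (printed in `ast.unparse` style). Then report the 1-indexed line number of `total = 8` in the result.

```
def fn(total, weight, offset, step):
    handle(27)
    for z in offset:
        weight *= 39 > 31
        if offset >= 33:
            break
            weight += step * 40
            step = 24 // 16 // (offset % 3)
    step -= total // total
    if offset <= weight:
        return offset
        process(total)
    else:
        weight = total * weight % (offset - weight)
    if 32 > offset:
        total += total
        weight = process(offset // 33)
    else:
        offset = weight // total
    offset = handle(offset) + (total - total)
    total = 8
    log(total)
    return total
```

18

Transformed code:
def fn(total, weight, offset, step):
    handle(27)
    for z in offset:
        weight = weight * (39 > 31)
        if offset >= 33:
            break
    step = step - total // total
    if offset <= weight:
        return offset
    else:
        weight = total * weight % (offset - weight)
    if 32 > offset:
        total = total + total
        weight = process(offset // 33)
    else:
        offset = weight // total
    offset = handle(offset) + (total - total)
    total = 8
    log(total)
    return total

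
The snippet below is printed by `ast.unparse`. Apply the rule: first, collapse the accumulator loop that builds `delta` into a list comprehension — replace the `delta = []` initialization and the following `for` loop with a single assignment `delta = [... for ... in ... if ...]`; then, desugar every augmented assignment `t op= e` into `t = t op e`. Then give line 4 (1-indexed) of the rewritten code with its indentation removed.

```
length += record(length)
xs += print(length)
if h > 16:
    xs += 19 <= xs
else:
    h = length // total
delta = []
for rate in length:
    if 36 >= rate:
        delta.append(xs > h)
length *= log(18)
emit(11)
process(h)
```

xs = xs + (19 <= xs)

Transformed code:
length = length + record(length)
xs = xs + print(length)
if h > 16:
    xs = xs + (19 <= xs)
else:
    h = length // total
delta = [xs > h for rate in length if 36 >= rate]
length = length * log(18)
emit(11)
process(h)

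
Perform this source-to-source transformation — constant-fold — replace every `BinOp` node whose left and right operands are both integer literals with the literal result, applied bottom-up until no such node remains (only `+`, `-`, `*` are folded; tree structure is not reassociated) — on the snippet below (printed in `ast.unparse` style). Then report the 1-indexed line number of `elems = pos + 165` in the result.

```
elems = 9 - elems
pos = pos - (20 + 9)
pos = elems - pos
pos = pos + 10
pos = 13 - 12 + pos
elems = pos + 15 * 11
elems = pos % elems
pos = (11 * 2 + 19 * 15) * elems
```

6

Transformed code:
elems = 9 - elems
pos = pos - 29
pos = elems - pos
pos = pos + 10
pos = 1 + pos
elems = pos + 165
elems = pos % elems
pos = 307 * elems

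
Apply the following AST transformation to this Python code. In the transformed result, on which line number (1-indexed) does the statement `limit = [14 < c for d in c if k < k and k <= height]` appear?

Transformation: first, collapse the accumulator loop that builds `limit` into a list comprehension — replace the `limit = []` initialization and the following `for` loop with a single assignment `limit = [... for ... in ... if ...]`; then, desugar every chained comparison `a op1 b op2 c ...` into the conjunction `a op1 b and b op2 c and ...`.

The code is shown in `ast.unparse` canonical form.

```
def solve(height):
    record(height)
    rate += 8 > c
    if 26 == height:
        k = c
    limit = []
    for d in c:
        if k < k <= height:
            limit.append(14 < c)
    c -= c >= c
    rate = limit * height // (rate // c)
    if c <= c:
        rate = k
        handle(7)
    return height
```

6

Transformed code:
def solve(height):
    record(height)
    rate += 8 > c
    if 26 == height:
        k = c
    limit = [14 < c for d in c if k < k and k <= height]
    c -= c >= c
    rate = limit * height // (rate // c)
    if c <= c:
        rate = k
        handle(7)
    return height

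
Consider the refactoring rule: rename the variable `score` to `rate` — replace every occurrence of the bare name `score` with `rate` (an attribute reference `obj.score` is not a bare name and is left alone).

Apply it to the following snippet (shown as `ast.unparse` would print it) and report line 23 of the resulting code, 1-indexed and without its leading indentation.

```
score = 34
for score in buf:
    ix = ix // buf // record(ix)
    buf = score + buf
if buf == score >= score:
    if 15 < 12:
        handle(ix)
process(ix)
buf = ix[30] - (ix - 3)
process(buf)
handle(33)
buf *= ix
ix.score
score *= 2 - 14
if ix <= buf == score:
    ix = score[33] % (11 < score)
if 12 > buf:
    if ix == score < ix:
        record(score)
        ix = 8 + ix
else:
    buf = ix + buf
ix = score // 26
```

ix = rate // 26

Transformed code:
rate = 34
for rate in buf:
    ix = ix // buf // record(ix)
    buf = rate + buf
if buf == rate >= rate:
    if 15 < 12:
        handle(ix)
process(ix)
buf = ix[30] - (ix - 3)
process(buf)
handle(33)
buf *= ix
ix.score
rate *= 2 - 14
if ix <= buf == rate:
    ix = rate[33] % (11 < rate)
if 12 > buf:
    if ix == rate < ix:
        record(rate)
        ix = 8 + ix
else:
    buf = ix + buf
ix = rate // 26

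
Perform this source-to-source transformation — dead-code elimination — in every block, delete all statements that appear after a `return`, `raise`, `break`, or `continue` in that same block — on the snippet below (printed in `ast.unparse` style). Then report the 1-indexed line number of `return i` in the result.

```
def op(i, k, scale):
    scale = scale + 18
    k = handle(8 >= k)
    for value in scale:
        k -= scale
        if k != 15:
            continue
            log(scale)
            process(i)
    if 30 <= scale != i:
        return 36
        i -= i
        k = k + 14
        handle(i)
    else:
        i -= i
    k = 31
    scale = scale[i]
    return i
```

Transformed code:
def op(i, k, scale):
    scale = scale + 18
    k = handle(8 >= k)
    for value in scale:
        k -= scale
        if k != 15:
            continue
    if 30 <= scale != i:
        return 36
    else:
        i -= i
    k = 31
    scale = scale[i]
    return i

14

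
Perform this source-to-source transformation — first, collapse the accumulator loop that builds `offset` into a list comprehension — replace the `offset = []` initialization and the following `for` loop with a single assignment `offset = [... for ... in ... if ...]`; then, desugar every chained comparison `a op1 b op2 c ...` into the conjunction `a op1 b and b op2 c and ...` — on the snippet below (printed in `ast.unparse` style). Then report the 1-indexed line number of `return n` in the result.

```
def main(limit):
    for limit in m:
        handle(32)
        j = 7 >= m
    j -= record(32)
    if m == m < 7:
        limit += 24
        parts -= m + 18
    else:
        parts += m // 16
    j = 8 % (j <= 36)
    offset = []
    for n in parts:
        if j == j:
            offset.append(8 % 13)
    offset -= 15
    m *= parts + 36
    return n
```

Transformed code:
def main(limit):
    for limit in m:
        handle(32)
        j = 7 >= m
    j -= record(32)
    if m == m and m < 7:
        limit += 24
        parts -= m + 18
    else:
        parts += m // 16
    j = 8 % (j <= 36)
    offset = [8 % 13 for n in parts if j == j]
    offset -= 15
    m *= parts + 36
    return n

15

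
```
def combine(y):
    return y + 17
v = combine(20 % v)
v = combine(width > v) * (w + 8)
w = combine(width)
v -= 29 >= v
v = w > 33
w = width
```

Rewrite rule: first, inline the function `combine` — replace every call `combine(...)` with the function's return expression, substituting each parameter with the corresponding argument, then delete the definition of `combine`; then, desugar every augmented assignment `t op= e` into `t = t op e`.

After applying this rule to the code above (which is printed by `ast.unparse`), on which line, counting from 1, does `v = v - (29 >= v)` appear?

Transformed code:
v = 20 % v + 17
v = ((width > v) + 17) * (w + 8)
w = width + 17
v = v - (29 >= v)
v = w > 33
w = width

4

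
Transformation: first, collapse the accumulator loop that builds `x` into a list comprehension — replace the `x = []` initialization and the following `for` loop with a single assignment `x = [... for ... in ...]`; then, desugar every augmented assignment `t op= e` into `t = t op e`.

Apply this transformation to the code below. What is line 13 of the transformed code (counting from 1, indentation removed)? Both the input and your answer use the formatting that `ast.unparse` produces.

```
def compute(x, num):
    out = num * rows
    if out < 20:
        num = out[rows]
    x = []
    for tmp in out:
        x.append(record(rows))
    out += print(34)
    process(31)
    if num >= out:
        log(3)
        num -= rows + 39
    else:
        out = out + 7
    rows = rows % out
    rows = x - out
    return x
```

Transformed code:
def compute(x, num):
    out = num * rows
    if out < 20:
        num = out[rows]
    x = [record(rows) for tmp in out]
    out = out + print(34)
    process(31)
    if num >= out:
        log(3)
        num = num - (rows + 39)
    else:
        out = out + 7
    rows = rows % out
    rows = x - out
    return x

rows = rows % out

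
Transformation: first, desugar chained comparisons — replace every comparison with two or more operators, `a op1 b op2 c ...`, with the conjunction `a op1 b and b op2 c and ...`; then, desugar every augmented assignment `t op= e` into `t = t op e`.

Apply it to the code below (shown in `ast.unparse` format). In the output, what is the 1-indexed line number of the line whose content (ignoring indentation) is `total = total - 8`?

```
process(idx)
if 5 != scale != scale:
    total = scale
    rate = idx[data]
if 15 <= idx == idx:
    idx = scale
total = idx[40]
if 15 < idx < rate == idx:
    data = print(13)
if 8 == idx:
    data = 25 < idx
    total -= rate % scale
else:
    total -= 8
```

14

Transformed code:
process(idx)
if 5 != scale and scale != scale:
    total = scale
    rate = idx[data]
if 15 <= idx and idx == idx:
    idx = scale
total = idx[40]
if 15 < idx and idx < rate and (rate == idx):
    data = print(13)
if 8 == idx:
    data = 25 < idx
    total = total - rate % scale
else:
    total = total - 8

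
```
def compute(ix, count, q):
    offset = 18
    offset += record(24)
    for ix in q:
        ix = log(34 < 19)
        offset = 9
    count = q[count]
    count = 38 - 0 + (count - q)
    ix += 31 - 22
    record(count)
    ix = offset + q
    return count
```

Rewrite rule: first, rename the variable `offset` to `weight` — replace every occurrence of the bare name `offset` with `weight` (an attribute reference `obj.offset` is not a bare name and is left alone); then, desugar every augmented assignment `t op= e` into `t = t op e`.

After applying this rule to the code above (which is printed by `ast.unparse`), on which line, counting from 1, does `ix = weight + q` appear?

Transformed code:
def compute(ix, count, q):
    weight = 18
    weight = weight + record(24)
    for ix in q:
        ix = log(34 < 19)
        weight = 9
    count = q[count]
    count = 38 - 0 + (count - q)
    ix = ix + (31 - 22)
    record(count)
    ix = weight + q
    return count

11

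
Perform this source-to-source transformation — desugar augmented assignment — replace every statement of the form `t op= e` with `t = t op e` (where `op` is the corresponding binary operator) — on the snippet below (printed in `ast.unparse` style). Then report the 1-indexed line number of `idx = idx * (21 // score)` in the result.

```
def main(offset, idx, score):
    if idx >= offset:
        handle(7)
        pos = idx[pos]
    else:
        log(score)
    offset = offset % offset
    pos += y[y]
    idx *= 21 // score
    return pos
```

9

Transformed code:
def main(offset, idx, score):
    if idx >= offset:
        handle(7)
        pos = idx[pos]
    else:
        log(score)
    offset = offset % offset
    pos = pos + y[y]
    idx = idx * (21 // score)
    return pos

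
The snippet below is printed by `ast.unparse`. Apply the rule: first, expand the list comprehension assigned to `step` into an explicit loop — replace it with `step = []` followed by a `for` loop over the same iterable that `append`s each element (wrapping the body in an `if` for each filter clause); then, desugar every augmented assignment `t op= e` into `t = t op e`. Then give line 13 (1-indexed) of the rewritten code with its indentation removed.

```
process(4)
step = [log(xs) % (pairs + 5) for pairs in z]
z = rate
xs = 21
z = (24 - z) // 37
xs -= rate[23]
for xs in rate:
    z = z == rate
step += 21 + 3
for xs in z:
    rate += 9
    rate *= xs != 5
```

Transformed code:
process(4)
step = []
for pairs in z:
    step.append(log(xs) % (pairs + 5))
z = rate
xs = 21
z = (24 - z) // 37
xs = xs - rate[23]
for xs in rate:
    z = z == rate
step = step + (21 + 3)
for xs in z:
    rate = rate + 9
    rate = rate * (xs != 5)

rate = rate + 9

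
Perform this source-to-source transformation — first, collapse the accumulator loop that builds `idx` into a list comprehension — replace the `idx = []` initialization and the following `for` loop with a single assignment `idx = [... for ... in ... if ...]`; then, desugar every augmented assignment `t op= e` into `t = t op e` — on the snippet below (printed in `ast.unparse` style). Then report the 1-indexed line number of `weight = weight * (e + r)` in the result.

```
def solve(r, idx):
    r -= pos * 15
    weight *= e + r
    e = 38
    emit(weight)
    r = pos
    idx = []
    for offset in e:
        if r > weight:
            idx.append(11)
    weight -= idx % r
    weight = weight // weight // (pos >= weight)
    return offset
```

Transformed code:
def solve(r, idx):
    r = r - pos * 15
    weight = weight * (e + r)
    e = 38
    emit(weight)
    r = pos
    idx = [11 for offset in e if r > weight]
    weight = weight - idx % r
    weight = weight // weight // (pos >= weight)
    return offset

3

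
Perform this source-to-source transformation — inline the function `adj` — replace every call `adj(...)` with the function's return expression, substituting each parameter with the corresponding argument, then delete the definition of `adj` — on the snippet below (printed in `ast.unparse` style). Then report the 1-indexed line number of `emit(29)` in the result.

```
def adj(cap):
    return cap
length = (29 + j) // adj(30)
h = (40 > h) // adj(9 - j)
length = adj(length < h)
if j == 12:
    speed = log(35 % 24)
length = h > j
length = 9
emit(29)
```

8

Transformed code:
length = (29 + j) // 30
h = (40 > h) // (9 - j)
length = length < h
if j == 12:
    speed = log(35 % 24)
length = h > j
length = 9
emit(29)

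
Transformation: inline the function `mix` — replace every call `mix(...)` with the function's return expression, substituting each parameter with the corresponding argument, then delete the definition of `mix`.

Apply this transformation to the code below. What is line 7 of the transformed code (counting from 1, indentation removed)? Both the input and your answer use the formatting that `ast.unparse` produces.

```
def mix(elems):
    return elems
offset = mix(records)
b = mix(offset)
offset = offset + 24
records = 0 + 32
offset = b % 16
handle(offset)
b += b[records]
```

Transformed code:
offset = records
b = offset
offset = offset + 24
records = 0 + 32
offset = b % 16
handle(offset)
b += b[records]

b += b[records]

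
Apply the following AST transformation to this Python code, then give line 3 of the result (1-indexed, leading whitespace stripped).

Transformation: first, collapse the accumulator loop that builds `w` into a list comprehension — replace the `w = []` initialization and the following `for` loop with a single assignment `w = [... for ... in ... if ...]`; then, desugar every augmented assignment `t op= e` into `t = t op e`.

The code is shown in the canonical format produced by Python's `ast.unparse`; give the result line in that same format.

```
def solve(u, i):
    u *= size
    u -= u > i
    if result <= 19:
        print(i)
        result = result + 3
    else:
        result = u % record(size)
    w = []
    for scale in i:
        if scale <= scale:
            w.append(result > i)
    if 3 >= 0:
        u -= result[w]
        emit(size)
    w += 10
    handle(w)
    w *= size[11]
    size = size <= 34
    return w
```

Transformed code:
def solve(u, i):
    u = u * size
    u = u - (u > i)
    if result <= 19:
        print(i)
        result = result + 3
    else:
        result = u % record(size)
    w = [result > i for scale in i if scale <= scale]
    if 3 >= 0:
        u = u - result[w]
        emit(size)
    w = w + 10
    handle(w)
    w = w * size[11]
    size = size <= 34
    return w

u = u - (u > i)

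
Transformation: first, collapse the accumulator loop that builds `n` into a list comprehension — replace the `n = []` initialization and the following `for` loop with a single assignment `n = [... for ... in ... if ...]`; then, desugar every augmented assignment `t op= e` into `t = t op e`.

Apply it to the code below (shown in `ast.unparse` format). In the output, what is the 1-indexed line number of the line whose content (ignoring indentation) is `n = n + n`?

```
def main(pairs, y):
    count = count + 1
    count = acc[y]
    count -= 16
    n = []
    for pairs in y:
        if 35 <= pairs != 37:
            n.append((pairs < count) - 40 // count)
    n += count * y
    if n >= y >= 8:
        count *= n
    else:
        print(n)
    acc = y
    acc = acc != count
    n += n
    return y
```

Transformed code:
def main(pairs, y):
    count = count + 1
    count = acc[y]
    count = count - 16
    n = [(pairs < count) - 40 // count for pairs in y if 35 <= pairs != 37]
    n = n + count * y
    if n >= y >= 8:
        count = count * n
    else:
        print(n)
    acc = y
    acc = acc != count
    n = n + n
    return y

13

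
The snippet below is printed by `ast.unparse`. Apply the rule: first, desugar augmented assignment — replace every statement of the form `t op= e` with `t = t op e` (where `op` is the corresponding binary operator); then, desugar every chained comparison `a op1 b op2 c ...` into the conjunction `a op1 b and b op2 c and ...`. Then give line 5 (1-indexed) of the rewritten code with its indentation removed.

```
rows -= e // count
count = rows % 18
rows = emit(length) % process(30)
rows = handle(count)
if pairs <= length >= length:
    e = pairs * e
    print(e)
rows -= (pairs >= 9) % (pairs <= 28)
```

Transformed code:
rows = rows - e // count
count = rows % 18
rows = emit(length) % process(30)
rows = handle(count)
if pairs <= length and length >= length:
    e = pairs * e
    print(e)
rows = rows - (pairs >= 9) % (pairs <= 28)

if pairs <= length and length >= length:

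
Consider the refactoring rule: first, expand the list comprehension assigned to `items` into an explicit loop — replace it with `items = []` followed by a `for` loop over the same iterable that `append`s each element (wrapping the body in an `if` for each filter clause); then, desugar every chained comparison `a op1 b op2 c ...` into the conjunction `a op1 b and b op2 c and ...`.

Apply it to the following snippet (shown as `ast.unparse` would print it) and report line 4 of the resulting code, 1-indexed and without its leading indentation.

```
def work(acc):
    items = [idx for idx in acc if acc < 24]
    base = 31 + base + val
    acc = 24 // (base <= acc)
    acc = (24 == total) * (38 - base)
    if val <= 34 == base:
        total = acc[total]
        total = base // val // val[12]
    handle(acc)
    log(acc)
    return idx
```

if acc < 24:

Transformed code:
def work(acc):
    items = []
    for idx in acc:
        if acc < 24:
            items.append(idx)
    base = 31 + base + val
    acc = 24 // (base <= acc)
    acc = (24 == total) * (38 - base)
    if val <= 34 and 34 == base:
        total = acc[total]
        total = base // val // val[12]
    handle(acc)
    log(acc)
    return idx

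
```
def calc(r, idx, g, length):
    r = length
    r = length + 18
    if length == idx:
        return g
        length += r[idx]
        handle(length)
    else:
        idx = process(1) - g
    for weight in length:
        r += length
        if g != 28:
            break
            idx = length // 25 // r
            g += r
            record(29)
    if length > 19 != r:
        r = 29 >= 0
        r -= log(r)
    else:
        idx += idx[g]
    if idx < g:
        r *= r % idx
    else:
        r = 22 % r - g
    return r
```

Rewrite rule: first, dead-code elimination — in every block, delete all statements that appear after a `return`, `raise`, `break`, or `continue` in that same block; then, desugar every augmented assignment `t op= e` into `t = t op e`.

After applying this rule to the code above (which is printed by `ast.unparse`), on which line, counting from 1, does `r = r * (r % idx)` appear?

18

Transformed code:
def calc(r, idx, g, length):
    r = length
    r = length + 18
    if length == idx:
        return g
    else:
        idx = process(1) - g
    for weight in length:
        r = r + length
        if g != 28:
            break
    if length > 19 != r:
        r = 29 >= 0
        r = r - log(r)
    else:
        idx = idx + idx[g]
    if idx < g:
        r = r * (r % idx)
    else:
        r = 22 % r - g
    return r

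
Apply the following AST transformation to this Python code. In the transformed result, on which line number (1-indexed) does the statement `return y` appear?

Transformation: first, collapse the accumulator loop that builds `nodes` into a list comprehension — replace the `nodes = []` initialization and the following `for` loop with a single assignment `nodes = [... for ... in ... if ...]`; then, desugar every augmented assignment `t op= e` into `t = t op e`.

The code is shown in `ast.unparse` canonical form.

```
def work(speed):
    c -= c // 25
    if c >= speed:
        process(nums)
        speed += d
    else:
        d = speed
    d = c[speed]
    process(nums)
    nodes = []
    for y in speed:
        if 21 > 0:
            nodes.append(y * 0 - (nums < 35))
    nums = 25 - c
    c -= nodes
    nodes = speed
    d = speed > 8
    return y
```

15

Transformed code:
def work(speed):
    c = c - c // 25
    if c >= speed:
        process(nums)
        speed = speed + d
    else:
        d = speed
    d = c[speed]
    process(nums)
    nodes = [y * 0 - (nums < 35) for y in speed if 21 > 0]
    nums = 25 - c
    c = c - nodes
    nodes = speed
    d = speed > 8
    return y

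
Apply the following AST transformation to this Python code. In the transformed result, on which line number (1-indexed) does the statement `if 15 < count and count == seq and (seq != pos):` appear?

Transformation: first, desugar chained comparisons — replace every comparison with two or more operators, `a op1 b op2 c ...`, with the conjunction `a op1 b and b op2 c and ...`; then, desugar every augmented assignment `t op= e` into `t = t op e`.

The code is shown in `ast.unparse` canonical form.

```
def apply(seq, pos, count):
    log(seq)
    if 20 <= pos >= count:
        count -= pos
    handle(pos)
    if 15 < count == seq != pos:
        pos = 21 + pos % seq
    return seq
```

Transformed code:
def apply(seq, pos, count):
    log(seq)
    if 20 <= pos and pos >= count:
        count = count - pos
    handle(pos)
    if 15 < count and count == seq and (seq != pos):
        pos = 21 + pos % seq
    return seq

6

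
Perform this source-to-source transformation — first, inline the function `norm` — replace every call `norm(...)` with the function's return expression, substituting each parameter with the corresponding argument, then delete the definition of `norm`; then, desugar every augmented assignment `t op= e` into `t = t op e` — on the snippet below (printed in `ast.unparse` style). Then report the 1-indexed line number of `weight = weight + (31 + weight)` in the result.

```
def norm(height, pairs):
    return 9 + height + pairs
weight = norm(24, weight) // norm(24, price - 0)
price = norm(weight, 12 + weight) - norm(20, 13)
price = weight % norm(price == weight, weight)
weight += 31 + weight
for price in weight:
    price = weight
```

4

Transformed code:
weight = (9 + 24 + weight) // (9 + 24 + (price - 0))
price = 9 + weight + (12 + weight) - (9 + 20 + 13)
price = weight % (9 + (price == weight) + weight)
weight = weight + (31 + weight)
for price in weight:
    price = weight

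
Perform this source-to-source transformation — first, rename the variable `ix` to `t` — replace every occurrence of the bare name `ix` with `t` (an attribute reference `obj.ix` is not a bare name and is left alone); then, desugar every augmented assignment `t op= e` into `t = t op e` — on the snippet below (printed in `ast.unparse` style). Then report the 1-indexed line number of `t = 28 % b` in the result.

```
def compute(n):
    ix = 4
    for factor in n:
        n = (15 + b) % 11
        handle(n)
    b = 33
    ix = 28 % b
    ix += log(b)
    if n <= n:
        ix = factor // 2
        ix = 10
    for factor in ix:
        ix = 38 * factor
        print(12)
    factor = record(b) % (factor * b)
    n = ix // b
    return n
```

Transformed code:
def compute(n):
    t = 4
    for factor in n:
        n = (15 + b) % 11
        handle(n)
    b = 33
    t = 28 % b
    t = t + log(b)
    if n <= n:
        t = factor // 2
        t = 10
    for factor in t:
        t = 38 * factor
        print(12)
    factor = record(b) % (factor * b)
    n = t // b
    return n

7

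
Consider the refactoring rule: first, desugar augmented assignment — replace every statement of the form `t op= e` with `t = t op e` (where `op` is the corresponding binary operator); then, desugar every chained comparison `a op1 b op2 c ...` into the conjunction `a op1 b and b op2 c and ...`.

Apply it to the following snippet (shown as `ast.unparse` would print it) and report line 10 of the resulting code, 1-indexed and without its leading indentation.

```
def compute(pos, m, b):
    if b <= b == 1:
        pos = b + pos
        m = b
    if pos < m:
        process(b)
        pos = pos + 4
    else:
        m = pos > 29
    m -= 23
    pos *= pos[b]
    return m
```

m = m - 23

Transformed code:
def compute(pos, m, b):
    if b <= b and b == 1:
        pos = b + pos
        m = b
    if pos < m:
        process(b)
        pos = pos + 4
    else:
        m = pos > 29
    m = m - 23
    pos = pos * pos[b]
    return m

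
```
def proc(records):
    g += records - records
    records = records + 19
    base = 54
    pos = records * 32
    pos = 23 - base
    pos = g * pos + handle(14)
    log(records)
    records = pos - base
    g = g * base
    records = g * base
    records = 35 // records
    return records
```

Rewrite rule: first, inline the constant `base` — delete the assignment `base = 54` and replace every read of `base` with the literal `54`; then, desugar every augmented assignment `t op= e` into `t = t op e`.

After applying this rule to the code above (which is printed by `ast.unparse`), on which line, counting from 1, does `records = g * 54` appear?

10

Transformed code:
def proc(records):
    g = g + (records - records)
    records = records + 19
    pos = records * 32
    pos = 23 - 54
    pos = g * pos + handle(14)
    log(records)
    records = pos - 54
    g = g * 54
    records = g * 54
    records = 35 // records
    return records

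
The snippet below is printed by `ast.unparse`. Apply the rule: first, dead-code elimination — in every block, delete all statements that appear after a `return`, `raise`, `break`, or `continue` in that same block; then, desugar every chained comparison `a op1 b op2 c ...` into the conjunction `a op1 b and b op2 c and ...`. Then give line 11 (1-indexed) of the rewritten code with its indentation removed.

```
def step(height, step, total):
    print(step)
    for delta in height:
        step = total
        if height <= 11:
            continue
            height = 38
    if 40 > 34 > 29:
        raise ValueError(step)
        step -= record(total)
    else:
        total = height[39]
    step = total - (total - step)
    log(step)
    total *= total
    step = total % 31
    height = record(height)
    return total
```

step = total - (total - step)

Transformed code:
def step(height, step, total):
    print(step)
    for delta in height:
        step = total
        if height <= 11:
            continue
    if 40 > 34 and 34 > 29:
        raise ValueError(step)
    else:
        total = height[39]
    step = total - (total - step)
    log(step)
    total *= total
    step = total % 31
    height = record(height)
    return total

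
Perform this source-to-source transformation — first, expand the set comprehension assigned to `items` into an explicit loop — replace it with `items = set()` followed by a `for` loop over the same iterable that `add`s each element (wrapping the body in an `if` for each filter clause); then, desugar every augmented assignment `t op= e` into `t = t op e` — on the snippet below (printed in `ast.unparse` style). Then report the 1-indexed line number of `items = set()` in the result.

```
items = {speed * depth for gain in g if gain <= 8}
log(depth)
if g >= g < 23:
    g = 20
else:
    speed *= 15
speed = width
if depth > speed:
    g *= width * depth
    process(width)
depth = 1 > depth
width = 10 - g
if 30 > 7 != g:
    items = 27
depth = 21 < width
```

Transformed code:
items = set()
for gain in g:
    if gain <= 8:
        items.add(speed * depth)
log(depth)
if g >= g < 23:
    g = 20
else:
    speed = speed * 15
speed = width
if depth > speed:
    g = g * (width * depth)
    process(width)
depth = 1 > depth
width = 10 - g
if 30 > 7 != g:
    items = 27
depth = 21 < width

1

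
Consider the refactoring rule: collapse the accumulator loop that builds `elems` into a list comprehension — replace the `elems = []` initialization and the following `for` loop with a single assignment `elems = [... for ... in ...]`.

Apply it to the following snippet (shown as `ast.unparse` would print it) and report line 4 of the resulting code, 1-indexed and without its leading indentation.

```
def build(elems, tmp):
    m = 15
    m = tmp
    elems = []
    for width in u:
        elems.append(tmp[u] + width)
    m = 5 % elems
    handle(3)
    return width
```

Transformed code:
def build(elems, tmp):
    m = 15
    m = tmp
    elems = [tmp[u] + width for width in u]
    m = 5 % elems
    handle(3)
    return width

elems = [tmp[u] + width for width in u]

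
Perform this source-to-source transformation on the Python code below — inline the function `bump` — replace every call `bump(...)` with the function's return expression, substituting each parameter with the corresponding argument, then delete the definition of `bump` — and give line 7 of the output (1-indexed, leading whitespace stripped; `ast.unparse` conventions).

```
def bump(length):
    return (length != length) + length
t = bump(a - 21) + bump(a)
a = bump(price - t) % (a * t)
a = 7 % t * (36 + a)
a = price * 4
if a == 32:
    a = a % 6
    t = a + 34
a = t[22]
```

t = a + 34

Transformed code:
t = (a - 21 != a - 21) + (a - 21) + ((a != a) + a)
a = ((price - t != price - t) + (price - t)) % (a * t)
a = 7 % t * (36 + a)
a = price * 4
if a == 32:
    a = a % 6
    t = a + 34
a = t[22]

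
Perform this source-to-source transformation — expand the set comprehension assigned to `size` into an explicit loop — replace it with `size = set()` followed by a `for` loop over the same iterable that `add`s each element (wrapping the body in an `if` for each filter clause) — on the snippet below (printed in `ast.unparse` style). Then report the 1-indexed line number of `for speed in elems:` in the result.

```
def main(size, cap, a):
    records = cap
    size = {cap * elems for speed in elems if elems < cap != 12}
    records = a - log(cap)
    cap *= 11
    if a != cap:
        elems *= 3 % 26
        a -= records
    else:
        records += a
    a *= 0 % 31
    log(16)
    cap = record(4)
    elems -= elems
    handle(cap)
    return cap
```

4

Transformed code:
def main(size, cap, a):
    records = cap
    size = set()
    for speed in elems:
        if elems < cap != 12:
            size.add(cap * elems)
    records = a - log(cap)
    cap *= 11
    if a != cap:
        elems *= 3 % 26
        a -= records
    else:
        records += a
    a *= 0 % 31
    log(16)
    cap = record(4)
    elems -= elems
    handle(cap)
    return cap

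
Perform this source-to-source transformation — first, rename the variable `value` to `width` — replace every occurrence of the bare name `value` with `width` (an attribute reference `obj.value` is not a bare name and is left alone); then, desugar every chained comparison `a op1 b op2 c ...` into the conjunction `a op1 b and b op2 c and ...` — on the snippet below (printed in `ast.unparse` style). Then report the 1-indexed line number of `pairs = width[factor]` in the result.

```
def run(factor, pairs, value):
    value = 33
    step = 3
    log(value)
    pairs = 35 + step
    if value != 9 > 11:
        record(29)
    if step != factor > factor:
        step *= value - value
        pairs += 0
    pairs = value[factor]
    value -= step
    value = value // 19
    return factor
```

Transformed code:
def run(factor, pairs, width):
    width = 33
    step = 3
    log(width)
    pairs = 35 + step
    if width != 9 and 9 > 11:
        record(29)
    if step != factor and factor > factor:
        step *= width - width
        pairs += 0
    pairs = width[factor]
    width -= step
    width = width // 19
    return factor

11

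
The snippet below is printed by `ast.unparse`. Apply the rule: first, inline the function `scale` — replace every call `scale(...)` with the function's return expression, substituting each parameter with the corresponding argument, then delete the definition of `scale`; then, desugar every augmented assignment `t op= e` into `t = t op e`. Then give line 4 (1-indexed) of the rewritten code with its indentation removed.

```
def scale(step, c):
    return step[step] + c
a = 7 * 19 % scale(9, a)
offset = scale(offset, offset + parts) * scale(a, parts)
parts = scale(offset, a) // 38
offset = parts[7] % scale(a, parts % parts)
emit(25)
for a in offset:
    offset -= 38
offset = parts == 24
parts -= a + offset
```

offset = parts[7] % (a[a] + parts % parts)

Transformed code:
a = 7 * 19 % (9[9] + a)
offset = (offset[offset] + (offset + parts)) * (a[a] + parts)
parts = (offset[offset] + a) // 38
offset = parts[7] % (a[a] + parts % parts)
emit(25)
for a in offset:
    offset = offset - 38
offset = parts == 24
parts = parts - (a + offset)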